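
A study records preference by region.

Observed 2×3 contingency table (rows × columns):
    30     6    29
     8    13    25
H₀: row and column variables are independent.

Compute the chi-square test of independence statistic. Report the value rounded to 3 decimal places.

Row totals [65, 46], col totals [38, 19, 54], n=111
χ² = (30−22.25)²/22.25 + (6−11.13)²/11.13 + (29−31.62)²/31.62 + (8−15.75)²/15.75 + (13−7.87)²/7.87 + (25−22.38)²/22.38 = 12.7329
df = 2

test statistic = 12.733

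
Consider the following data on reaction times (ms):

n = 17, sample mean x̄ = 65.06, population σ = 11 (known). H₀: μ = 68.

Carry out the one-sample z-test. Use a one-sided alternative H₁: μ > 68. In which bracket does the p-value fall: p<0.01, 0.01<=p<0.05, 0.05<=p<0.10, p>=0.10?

SE = σ/√n = 11/√17 = 2.6679
z = (x̄−μ₀)/SE = (65.06−68)/2.6679 = -1.1020
p-value (one-sided, H₁ greater) = 0.86477
→ bracket: p>=0.10

p-value bracket: p>=0.10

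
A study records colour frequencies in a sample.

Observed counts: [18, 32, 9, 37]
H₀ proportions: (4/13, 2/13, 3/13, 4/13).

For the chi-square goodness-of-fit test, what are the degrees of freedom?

df = k − 1 = 4 − 1 = 3

degrees of freedom = 3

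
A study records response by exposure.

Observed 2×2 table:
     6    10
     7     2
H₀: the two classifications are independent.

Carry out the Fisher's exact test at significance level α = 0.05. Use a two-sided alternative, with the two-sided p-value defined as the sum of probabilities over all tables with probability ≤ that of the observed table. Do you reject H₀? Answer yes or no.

Margins: r₁=16, r₂=9, c₁=13, c₂=12, n=25
p_obs = C(16,6)·C(9,7)/C(25,13); sum pmf over tables with pmf ≤ p_obs
p-value (two-sided) = 0.09684
At α=0.05: p ≥ α → fail to reject H₀

reject H₀: no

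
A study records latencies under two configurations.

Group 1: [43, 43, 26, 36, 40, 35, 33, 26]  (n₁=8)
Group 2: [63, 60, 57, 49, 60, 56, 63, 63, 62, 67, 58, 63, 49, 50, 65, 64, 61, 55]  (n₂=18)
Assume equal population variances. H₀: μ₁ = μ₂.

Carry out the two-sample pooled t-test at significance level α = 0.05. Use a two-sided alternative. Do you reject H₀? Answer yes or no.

reject H₀: yes

x̄₁=35.250, s₁=6.756, n₁=8
x̄₂=59.167, s₂=5.501, n₂=18
s_p² = [7·6.756² + 17·5.501²]/24 = 34.7500
SE = √(s_p²·(1/8+1/18)) = 2.5049
t = (35.250−59.167)/2.5049 = -9.5481
df = 24
p-value (two-sided) = 0.00000
At α=0.05: p < α → reject H₀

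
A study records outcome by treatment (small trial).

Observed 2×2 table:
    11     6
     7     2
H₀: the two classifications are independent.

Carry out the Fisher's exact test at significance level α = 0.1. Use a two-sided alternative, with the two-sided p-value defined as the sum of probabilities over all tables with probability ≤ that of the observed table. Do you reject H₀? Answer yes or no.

reject H₀: no

Margins: r₁=17, r₂=9, c₁=18, c₂=8, n=26
p_obs = C(17,11)·C(9,7)/C(26,18); sum pmf over tables with pmf ≤ p_obs
p-value (two-sided) = 0.66729
At α=0.1: p ≥ α → fail to reject H₀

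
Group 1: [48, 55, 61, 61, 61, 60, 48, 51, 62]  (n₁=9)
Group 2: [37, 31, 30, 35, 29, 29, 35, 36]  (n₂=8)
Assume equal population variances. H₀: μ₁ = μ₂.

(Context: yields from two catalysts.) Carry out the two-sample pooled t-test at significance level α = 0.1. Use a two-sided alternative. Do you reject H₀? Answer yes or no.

reject H₀: yes

x̄₁=56.333, s₁=5.916, n₁=9
x̄₂=32.750, s₂=3.327, n₂=8
s_p² = [8·5.916² + 7·3.327²]/15 = 23.8333
SE = √(s_p²·(1/9+1/8)) = 2.3722
t = (56.333−32.750)/2.3722 = 9.9416
df = 15
p-value (two-sided) = 0.00000
At α=0.1: p < α → reject H₀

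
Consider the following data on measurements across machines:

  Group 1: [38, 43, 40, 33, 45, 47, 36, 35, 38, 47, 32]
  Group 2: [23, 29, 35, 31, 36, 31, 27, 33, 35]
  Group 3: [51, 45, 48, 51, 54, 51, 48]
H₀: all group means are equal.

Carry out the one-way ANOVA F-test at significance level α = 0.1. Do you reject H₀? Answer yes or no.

Group means [39.45, 31.11, 49.71], grand mean 39.333
SSB = Σnᵢ(x̄ᵢ−x̄)² = 1362.955; SSW = ΣΣ(x−x̄ᵢ)² = 487.045
MSB = 1362.955/2 = 681.4776; MSW = 487.045/24 = 20.2935
F = MSB/MSW = 33.5810
df = (2, 24)
p-value (upper-tail) = 0.00000
At α=0.1: p < α → reject H₀

reject H₀: yes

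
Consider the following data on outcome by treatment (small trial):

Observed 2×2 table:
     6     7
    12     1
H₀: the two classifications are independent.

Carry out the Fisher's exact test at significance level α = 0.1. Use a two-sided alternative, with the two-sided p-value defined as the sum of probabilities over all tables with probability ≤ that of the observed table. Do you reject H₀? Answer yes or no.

Margins: r₁=13, r₂=13, c₁=18, c₂=8, n=26
p_obs = C(13,6)·C(13,12)/C(26,18); sum pmf over tables with pmf ≤ p_obs
p-value (two-sided) = 0.03021
At α=0.1: p < α → reject H₀

reject H₀: yes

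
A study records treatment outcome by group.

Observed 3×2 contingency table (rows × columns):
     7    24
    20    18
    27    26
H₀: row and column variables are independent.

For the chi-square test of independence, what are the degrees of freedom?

degrees of freedom = 2

df = (r−1)(c−1) = (3−1)·(2−1) = 2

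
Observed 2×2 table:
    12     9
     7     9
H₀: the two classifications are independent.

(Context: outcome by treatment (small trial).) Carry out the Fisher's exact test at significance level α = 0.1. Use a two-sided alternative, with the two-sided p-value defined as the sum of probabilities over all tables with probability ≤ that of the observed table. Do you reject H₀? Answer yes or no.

Margins: r₁=21, r₂=16, c₁=19, c₂=18, n=37
p_obs = C(21,12)·C(16,7)/C(37,19); sum pmf over tables with pmf ≤ p_obs
p-value (two-sided) = 0.51481
At α=0.1: p ≥ α → fail to reject H₀

reject H₀: no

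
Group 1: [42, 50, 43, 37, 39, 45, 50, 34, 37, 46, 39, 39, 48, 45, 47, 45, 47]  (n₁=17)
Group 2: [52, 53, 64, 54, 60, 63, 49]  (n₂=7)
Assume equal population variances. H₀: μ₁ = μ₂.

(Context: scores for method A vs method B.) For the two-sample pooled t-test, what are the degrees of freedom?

df = n₁ + n₂ − 2 = 17 + 7 − 2 = 22

degrees of freedom = 22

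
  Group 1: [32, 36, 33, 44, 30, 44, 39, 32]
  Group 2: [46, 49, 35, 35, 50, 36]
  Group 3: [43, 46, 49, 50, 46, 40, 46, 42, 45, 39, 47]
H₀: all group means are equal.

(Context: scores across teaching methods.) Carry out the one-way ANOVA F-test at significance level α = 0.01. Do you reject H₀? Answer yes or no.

reject H₀: yes

Group means [36.25, 41.83, 44.82], grand mean 41.360
SSB = Σnᵢ(x̄ᵢ−x̄)² = 341.790; SSW = ΣΣ(x−x̄ᵢ)² = 597.970
MSB = 341.790/2 = 170.8952; MSW = 597.970/22 = 27.1804
F = MSB/MSW = 6.2874
df = (2, 22)
p-value (upper-tail) = 0.00692
At α=0.01: p < α → reject H₀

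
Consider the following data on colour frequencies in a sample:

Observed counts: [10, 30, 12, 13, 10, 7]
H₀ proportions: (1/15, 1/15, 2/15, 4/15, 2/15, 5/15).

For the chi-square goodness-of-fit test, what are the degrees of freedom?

df = k − 1 = 6 − 1 = 5

degrees of freedom = 5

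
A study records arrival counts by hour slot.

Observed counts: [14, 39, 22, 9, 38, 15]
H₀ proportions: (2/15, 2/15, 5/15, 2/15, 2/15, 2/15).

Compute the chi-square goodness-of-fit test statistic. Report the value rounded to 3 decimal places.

n = 137; E_i = n·p_i = [18.27, 18.27, 45.67, 18.27, 18.27, 18.27]
χ² = (14−18.27)²/18.27 + (39−18.27)²/18.27 + (22−45.67)²/45.67 + (9−18.27)²/18.27 + (38−18.27)²/18.27 + (15−18.27)²/18.27 = 63.3978
df = 5

test statistic = 63.398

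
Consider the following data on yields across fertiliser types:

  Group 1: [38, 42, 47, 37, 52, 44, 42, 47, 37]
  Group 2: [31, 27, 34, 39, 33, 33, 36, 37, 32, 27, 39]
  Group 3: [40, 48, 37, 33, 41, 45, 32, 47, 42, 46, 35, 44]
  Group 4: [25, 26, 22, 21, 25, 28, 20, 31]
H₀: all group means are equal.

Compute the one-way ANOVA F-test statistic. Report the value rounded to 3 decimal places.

test statistic = 26.379

Group means [42.89, 33.45, 40.83, 24.75], grand mean 36.050
SSB = Σnᵢ(x̄ᵢ−x̄)² = 1791.117; SSW = ΣΣ(x−x̄ᵢ)² = 814.783
MSB = 1791.117/3 = 597.0391; MSW = 814.783/36 = 22.6329
F = MSB/MSW = 26.3793
df = (3, 36)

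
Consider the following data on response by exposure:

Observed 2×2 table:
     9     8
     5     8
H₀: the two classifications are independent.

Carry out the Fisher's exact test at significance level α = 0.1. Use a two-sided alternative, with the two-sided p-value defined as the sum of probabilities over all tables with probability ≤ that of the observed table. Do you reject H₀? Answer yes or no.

reject H₀: no

Margins: r₁=17, r₂=13, c₁=14, c₂=16, n=30
p_obs = C(17,9)·C(13,5)/C(30,14); sum pmf over tables with pmf ≤ p_obs
p-value (two-sided) = 0.48365
At α=0.1: p ≥ α → fail to reject H₀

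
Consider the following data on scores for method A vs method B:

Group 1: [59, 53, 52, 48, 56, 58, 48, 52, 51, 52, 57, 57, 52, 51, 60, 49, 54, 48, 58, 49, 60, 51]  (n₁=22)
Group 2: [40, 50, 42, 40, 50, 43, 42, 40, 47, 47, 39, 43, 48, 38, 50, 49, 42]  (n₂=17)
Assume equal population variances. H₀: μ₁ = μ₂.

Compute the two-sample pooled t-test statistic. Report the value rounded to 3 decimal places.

test statistic = 6.945

x̄₁=53.409, s₁=4.055, n₁=22
x̄₂=44.118, s₂=4.256, n₂=17
s_p² = [21·4.055² + 16·4.256²]/37 = 17.1644
SE = √(s_p²·(1/22+1/17)) = 1.3379
t = (53.409−44.118)/1.3379 = 6.9450
df = 37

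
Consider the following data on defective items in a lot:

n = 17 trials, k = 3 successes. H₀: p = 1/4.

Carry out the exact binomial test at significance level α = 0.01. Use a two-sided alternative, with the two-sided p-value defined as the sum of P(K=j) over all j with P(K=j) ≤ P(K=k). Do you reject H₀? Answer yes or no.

Exact binomial: n=17, k=3, p₀=1/4=0.2500
P(X=j) = C(n,j)·p₀^j·(1−p₀)^(n−j); p = Σ P(X=j) over j with P(X=j) ≤ P(X=3)
p-value (two-sided) = 0.58771
At α=0.01: p ≥ α → fail to reject H₀

reject H₀: no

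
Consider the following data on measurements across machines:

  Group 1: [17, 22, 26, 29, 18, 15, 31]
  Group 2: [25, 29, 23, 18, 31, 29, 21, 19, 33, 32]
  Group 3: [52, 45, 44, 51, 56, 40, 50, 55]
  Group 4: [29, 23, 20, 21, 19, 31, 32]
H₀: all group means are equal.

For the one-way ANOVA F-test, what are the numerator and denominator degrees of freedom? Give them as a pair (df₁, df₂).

k = 4 groups, N = 32 total
df = (k−1, N−k) = (4−1, 32−4) = (3, 28)

degrees of freedom = [3, 28]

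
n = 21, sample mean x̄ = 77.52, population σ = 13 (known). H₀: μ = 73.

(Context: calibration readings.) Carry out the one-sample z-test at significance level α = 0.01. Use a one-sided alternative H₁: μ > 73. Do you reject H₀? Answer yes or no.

reject H₀: no

SE = σ/√n = 13/√21 = 2.8368
z = (x̄−μ₀)/SE = (77.52−73)/2.8368 = 1.5933
p-value (one-sided, H₁ greater) = 0.05554
At α=0.01: p ≥ α → fail to reject H₀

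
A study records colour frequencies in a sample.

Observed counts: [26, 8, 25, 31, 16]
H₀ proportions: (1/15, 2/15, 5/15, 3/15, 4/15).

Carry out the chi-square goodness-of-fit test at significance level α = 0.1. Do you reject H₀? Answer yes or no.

reject H₀: yes

n = 106; E_i = n·p_i = [7.07, 14.13, 35.33, 21.20, 28.27]
χ² = (26−7.07)²/7.07 + (8−14.13)²/14.13 + (25−35.33)²/35.33 + (31−21.20)²/21.20 + (16−28.27)²/28.27 = 66.2642
df = 4
p-value (upper-tail) = 0.00000
At α=0.1: p < α → reject H₀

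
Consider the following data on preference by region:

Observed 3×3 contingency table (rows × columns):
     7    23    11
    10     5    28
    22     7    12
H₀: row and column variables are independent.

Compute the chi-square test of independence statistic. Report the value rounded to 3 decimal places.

test statistic = 37.075

Row totals [41, 43, 41], col totals [39, 35, 51], n=125
χ² = (7−12.79)²/12.79 + (23−11.48)²/11.48 + (11−16.73)²/16.73 + (10−13.42)²/13.42 + (5−12.04)²/12.04 + (28−17.54)²/17.54 + (22−12.79)²/12.79 + (7−11.48)²/11.48 + (12−16.73)²/16.73 = 37.0746
df = 4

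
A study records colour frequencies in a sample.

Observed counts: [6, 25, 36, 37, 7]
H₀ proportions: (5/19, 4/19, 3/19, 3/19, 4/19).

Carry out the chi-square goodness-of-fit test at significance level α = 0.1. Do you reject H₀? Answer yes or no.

n = 111; E_i = n·p_i = [29.21, 23.37, 17.53, 17.53, 23.37]
χ² = (6−29.21)²/29.21 + (25−23.37)²/23.37 + (36−17.53)²/17.53 + (37−17.53)²/17.53 + (7−23.37)²/23.37 = 71.1318
df = 4
p-value (upper-tail) = 0.00000
At α=0.1: p < α → reject H₀

reject H₀: yes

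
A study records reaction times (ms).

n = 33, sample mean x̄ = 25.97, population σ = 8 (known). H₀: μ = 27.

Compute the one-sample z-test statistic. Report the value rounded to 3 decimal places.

SE = σ/√n = 8/√33 = 1.3926
z = (x̄−μ₀)/SE = (25.97−27)/1.3926 = -0.7396

test statistic = -0.740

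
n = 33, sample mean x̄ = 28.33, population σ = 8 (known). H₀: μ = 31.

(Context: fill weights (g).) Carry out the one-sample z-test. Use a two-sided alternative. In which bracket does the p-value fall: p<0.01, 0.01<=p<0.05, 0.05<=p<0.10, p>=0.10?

p-value bracket: 0.05<=p<0.10

SE = σ/√n = 8/√33 = 1.3926
z = (x̄−μ₀)/SE = (28.33−31)/1.3926 = -1.9172
p-value (two-sided) = 0.05521
→ bracket: 0.05<=p<0.10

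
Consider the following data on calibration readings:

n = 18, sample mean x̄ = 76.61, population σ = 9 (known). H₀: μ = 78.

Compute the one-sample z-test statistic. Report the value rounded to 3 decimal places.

test statistic = -0.655

SE = σ/√n = 9/√18 = 2.1213
z = (x̄−μ₀)/SE = (76.61−78)/2.1213 = -0.6553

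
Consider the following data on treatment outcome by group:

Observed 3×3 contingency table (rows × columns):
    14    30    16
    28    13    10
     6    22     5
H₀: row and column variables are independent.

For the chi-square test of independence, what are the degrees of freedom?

df = (r−1)(c−1) = (3−1)·(3−1) = 4

degrees of freedom = 4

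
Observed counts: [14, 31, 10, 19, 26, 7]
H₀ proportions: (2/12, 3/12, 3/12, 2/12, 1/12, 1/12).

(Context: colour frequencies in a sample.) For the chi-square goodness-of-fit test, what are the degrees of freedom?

df = k − 1 = 6 − 1 = 5

degrees of freedom = 5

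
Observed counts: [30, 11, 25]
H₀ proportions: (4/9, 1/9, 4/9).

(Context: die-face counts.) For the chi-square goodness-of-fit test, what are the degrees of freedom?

degrees of freedom = 2

df = k − 1 = 3 − 1 = 2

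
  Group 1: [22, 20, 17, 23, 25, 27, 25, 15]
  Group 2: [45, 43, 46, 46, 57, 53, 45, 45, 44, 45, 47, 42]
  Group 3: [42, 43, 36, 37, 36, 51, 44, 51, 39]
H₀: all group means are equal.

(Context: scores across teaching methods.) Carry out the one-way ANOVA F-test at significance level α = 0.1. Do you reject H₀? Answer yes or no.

reject H₀: yes

Group means [21.75, 46.50, 42.11], grand mean 38.310
SSB = Σnᵢ(x̄ᵢ−x̄)² = 3128.818; SSW = ΣΣ(x−x̄ᵢ)² = 595.389
MSB = 3128.818/2 = 1564.4090; MSW = 595.389/26 = 22.8996
F = MSB/MSW = 68.3161
df = (2, 26)
p-value (upper-tail) = 0.00000
At α=0.1: p < α → reject H₀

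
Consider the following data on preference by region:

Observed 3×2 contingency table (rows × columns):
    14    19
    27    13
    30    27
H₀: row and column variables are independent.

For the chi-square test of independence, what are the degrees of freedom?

degrees of freedom = 2

df = (r−1)(c−1) = (3−1)·(2−1) = 2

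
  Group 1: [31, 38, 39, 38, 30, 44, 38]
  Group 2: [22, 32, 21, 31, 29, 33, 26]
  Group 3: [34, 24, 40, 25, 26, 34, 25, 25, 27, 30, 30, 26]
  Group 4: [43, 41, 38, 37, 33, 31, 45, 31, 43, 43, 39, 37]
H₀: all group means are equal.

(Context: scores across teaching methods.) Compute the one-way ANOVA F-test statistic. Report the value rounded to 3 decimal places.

Group means [36.86, 27.71, 28.83, 38.42], grand mean 33.132
SSB = Σnᵢ(x̄ᵢ−x̄)² = 859.473; SSW = ΣΣ(x−x̄ᵢ)² = 804.869
MSB = 859.473/3 = 286.4910; MSW = 804.869/34 = 23.6726
F = MSB/MSW = 12.1022
df = (3, 34)

test statistic = 12.102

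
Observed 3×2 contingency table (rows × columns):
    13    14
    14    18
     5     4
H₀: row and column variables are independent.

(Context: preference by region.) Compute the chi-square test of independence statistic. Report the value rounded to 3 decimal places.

test statistic = 0.414

Row totals [27, 32, 9], col totals [32, 36], n=68
χ² = (13−12.71)²/12.71 + (14−14.29)²/14.29 + (14−15.06)²/15.06 + (18−16.94)²/16.94 + (5−4.24)²/4.24 + (4−4.76)²/4.76 = 0.4143
df = 2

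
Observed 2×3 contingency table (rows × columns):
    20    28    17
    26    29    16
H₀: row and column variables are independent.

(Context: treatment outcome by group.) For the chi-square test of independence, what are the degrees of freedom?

degrees of freedom = 2

df = (r−1)(c−1) = (2−1)·(3−1) = 2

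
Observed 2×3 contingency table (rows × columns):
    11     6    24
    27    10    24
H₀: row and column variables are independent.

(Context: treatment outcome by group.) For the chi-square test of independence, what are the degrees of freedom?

degrees of freedom = 2

df = (r−1)(c−1) = (2−1)·(3−1) = 2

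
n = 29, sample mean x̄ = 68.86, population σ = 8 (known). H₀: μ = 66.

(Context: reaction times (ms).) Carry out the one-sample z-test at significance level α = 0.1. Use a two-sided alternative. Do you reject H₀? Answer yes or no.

reject H₀: yes

SE = σ/√n = 8/√29 = 1.4856
z = (x̄−μ₀)/SE = (68.86−66)/1.4856 = 1.9252
p-value (two-sided) = 0.05420
At α=0.1: p < α → reject H₀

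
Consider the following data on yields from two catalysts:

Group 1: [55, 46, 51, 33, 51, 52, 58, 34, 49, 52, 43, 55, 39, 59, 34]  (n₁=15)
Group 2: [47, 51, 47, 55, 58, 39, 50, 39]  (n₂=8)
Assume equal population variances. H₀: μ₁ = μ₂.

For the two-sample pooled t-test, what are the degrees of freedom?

degrees of freedom = 21

df = n₁ + n₂ − 2 = 15 + 8 − 2 = 21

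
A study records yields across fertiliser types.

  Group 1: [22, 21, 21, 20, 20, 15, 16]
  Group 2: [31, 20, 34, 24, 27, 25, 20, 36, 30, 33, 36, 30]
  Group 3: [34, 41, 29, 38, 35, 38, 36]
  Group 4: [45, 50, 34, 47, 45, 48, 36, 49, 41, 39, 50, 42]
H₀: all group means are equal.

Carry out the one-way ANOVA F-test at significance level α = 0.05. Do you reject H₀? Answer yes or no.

reject H₀: yes

Group means [19.29, 28.83, 35.86, 43.83], grand mean 33.105
SSB = Σnᵢ(x̄ᵢ−x̄)² = 2989.960; SSW = ΣΣ(x−x̄ᵢ)² = 807.619
MSB = 2989.960/3 = 996.6533; MSW = 807.619/34 = 23.7535
F = MSB/MSW = 41.9582
df = (3, 34)
p-value (upper-tail) = 0.00000
At α=0.05: p < α → reject H₀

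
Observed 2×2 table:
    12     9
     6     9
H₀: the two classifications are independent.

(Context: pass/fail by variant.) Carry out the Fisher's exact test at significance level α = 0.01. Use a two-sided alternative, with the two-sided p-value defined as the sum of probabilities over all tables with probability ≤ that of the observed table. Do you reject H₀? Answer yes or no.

Margins: r₁=21, r₂=15, c₁=18, c₂=18, n=36
p_obs = C(21,12)·C(15,6)/C(36,18); sum pmf over tables with pmf ≤ p_obs
p-value (two-sided) = 0.49979
At α=0.01: p ≥ α → fail to reject H₀

reject H₀: no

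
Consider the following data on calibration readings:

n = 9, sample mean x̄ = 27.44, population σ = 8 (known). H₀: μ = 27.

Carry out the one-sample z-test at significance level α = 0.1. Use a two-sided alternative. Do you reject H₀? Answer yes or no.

SE = σ/√n = 8/√9 = 2.6667
z = (x̄−μ₀)/SE = (27.44−27)/2.6667 = 0.1650
p-value (two-sided) = 0.86894
At α=0.1: p ≥ α → fail to reject H₀

reject H₀: no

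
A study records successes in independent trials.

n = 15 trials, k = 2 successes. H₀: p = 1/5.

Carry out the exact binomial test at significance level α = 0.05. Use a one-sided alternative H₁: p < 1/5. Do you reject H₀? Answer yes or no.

Exact binomial: n=15, k=2, p₀=1/5=0.2000
P(X≤2) from Σ C(n,i)·p₀^i·(1−p₀)^(n−i)
p-value (one-sided, H₁ less) = 0.39802
At α=0.05: p ≥ α → fail to reject H₀

reject H₀: no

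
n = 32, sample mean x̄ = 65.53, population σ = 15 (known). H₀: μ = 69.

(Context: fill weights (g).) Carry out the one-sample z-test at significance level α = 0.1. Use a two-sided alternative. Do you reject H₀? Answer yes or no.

SE = σ/√n = 15/√32 = 2.6517
z = (x̄−μ₀)/SE = (65.53−69)/2.6517 = -1.3086
p-value (two-sided) = 0.19066
At α=0.1: p ≥ α → fail to reject H₀

reject H₀: no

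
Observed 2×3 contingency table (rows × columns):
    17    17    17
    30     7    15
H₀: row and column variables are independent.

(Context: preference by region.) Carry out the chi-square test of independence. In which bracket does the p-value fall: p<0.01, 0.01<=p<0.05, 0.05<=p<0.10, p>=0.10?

Row totals [51, 52], col totals [47, 24, 32], n=103
χ² = (17−23.27)²/23.27 + (17−11.88)²/11.88 + (17−15.84)²/15.84 + (30−23.73)²/23.73 + (7−12.12)²/12.12 + (15−16.16)²/16.16 = 7.8784
df = 2
p-value (upper-tail) = 0.01946
→ bracket: 0.01<=p<0.05

p-value bracket: 0.01<=p<0.05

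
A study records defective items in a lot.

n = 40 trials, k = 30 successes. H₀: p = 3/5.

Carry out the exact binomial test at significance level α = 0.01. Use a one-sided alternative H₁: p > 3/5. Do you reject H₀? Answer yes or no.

Exact binomial: n=40, k=30, p₀=3/5=0.6000
P(X≥30) from Σ C(n,i)·p₀^i·(1−p₀)^(n−i)
p-value (one-sided, H₁ greater) = 0.03522
At α=0.01: p ≥ α → fail to reject H₀

reject H₀: no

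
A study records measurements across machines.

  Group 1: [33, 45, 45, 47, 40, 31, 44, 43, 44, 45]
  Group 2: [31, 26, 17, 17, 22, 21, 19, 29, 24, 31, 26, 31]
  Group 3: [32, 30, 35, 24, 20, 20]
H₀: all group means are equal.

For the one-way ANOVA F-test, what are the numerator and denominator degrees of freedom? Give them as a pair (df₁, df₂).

k = 3 groups, N = 28 total
df = (k−1, N−k) = (3−1, 28−3) = (2, 25)

degrees of freedom = [2, 25]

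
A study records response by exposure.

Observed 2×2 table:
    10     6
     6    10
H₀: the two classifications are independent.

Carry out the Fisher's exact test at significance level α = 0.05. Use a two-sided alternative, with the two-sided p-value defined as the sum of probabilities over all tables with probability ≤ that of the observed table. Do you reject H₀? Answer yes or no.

reject H₀: no

Margins: r₁=16, r₂=16, c₁=16, c₂=16, n=32
p_obs = C(16,10)·C(16,6)/C(32,16); sum pmf over tables with pmf ≤ p_obs
p-value (two-sided) = 0.28897
At α=0.05: p ≥ α → fail to reject H₀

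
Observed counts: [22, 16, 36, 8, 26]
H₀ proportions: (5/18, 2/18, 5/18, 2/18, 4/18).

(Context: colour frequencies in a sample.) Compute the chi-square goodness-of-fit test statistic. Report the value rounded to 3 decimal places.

n = 108; E_i = n·p_i = [30.00, 12.00, 30.00, 12.00, 24.00]
χ² = (22−30.00)²/30.00 + (16−12.00)²/12.00 + (36−30.00)²/30.00 + (8−12.00)²/12.00 + (26−24.00)²/24.00 = 6.1667
df = 4

test statistic = 6.167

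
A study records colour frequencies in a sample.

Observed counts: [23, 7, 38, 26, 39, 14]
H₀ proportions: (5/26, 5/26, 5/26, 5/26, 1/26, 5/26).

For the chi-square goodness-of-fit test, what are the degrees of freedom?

df = k − 1 = 6 − 1 = 5

degrees of freedom = 5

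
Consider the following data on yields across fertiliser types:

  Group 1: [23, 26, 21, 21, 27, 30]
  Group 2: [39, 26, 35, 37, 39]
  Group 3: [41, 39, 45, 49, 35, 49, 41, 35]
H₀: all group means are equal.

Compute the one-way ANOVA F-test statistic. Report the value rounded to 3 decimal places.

Group means [24.67, 35.20, 41.75], grand mean 34.632
SSB = Σnᵢ(x̄ᵢ−x̄)² = 1002.788; SSW = ΣΣ(x−x̄ᵢ)² = 397.633
MSB = 1002.788/2 = 501.3939; MSW = 397.633/16 = 24.8521
F = MSB/MSW = 20.1751
df = (2, 16)

test statistic = 20.175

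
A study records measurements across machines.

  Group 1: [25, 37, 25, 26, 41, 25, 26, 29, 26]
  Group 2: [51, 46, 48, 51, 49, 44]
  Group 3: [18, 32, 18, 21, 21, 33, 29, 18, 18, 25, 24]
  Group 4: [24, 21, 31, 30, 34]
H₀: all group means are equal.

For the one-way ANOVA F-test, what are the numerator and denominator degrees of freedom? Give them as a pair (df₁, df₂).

k = 4 groups, N = 31 total
df = (k−1, N−k) = (4−1, 31−4) = (3, 27)

degrees of freedom = [3, 27]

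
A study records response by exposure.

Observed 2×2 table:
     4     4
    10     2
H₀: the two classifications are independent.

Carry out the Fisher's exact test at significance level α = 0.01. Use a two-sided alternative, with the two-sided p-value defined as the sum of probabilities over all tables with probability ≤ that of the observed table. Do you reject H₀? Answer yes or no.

Margins: r₁=8, r₂=12, c₁=14, c₂=6, n=20
p_obs = C(8,4)·C(12,10)/C(20,14); sum pmf over tables with pmf ≤ p_obs
p-value (two-sided) = 0.16109
At α=0.01: p ≥ α → fail to reject H₀

reject H₀: no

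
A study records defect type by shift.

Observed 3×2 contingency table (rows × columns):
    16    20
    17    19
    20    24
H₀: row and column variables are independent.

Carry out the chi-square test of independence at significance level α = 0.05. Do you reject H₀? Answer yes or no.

Row totals [36, 36, 44], col totals [53, 63], n=116
χ² = (16−16.45)²/16.45 + (20−19.55)²/19.55 + (17−16.45)²/16.45 + (19−19.55)²/19.55 + (20−20.10)²/20.10 + (24−23.90)²/23.90 = 0.0576
df = 2
p-value (upper-tail) = 0.97163
At α=0.05: p ≥ α → fail to reject H₀

reject H₀: no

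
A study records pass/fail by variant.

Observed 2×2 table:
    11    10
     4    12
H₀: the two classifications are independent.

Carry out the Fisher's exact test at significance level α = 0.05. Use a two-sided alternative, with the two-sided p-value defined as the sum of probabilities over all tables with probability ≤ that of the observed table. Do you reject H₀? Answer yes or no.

reject H₀: no

Margins: r₁=21, r₂=16, c₁=15, c₂=22, n=37
p_obs = C(21,11)·C(16,4)/C(37,15); sum pmf over tables with pmf ≤ p_obs
p-value (two-sided) = 0.17570
At α=0.05: p ≥ α → fail to reject H₀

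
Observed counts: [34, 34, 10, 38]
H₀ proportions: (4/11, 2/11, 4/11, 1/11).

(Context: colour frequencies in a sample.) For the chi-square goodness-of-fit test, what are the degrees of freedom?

degrees of freedom = 3

df = k − 1 = 4 − 1 = 3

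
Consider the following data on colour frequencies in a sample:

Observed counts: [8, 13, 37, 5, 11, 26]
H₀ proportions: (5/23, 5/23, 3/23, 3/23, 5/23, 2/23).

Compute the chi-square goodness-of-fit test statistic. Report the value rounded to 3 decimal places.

test statistic = 100.897

n = 100; E_i = n·p_i = [21.74, 21.74, 13.04, 13.04, 21.74, 8.70]
χ² = (8−21.74)²/21.74 + (13−21.74)²/21.74 + (37−13.04)²/13.04 + (5−13.04)²/13.04 + (11−21.74)²/21.74 + (26−8.70)²/8.70 = 100.8973
df = 5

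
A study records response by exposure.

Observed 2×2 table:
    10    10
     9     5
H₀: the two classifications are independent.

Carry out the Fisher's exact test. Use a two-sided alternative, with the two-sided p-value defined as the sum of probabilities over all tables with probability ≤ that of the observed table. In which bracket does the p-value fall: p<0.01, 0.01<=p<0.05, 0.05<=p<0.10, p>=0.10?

Margins: r₁=20, r₂=14, c₁=19, c₂=15, n=34
p_obs = C(20,10)·C(14,9)/C(34,19); sum pmf over tables with pmf ≤ p_obs
p-value (two-sided) = 0.49530
→ bracket: p>=0.10

p-value bracket: p>=0.10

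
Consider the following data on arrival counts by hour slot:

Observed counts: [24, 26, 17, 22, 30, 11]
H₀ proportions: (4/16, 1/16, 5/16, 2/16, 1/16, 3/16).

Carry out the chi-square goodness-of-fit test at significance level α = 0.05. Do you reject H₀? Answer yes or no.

n = 130; E_i = n·p_i = [32.50, 8.12, 40.62, 16.25, 8.12, 24.38]
χ² = (24−32.50)²/32.50 + (26−8.12)²/8.12 + (17−40.62)²/40.62 + (22−16.25)²/16.25 + (30−8.12)²/8.12 + (11−24.38)²/24.38 = 123.5549
df = 5
p-value (upper-tail) = 0.00000
At α=0.05: p < α → reject H₀

reject H₀: yes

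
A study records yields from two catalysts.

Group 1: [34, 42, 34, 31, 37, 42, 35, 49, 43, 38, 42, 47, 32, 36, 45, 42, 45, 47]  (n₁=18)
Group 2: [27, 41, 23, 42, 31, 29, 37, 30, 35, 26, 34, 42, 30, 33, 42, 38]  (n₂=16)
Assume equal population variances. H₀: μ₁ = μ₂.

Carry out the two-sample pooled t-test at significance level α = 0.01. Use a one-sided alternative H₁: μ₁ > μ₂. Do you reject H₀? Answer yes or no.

x̄₁=40.056, s₁=5.557, n₁=18
x̄₂=33.750, s₂=6.148, n₂=16
s_p² = [17·5.557² + 15·6.148²]/32 = 34.1233
SE = √(s_p²·(1/18+1/16)) = 2.0071
t = (40.056−33.750)/2.0071 = 3.1416
df = 32
p-value (one-sided, H₁ greater) = 0.00180
At α=0.01: p < α → reject H₀

reject H₀: yes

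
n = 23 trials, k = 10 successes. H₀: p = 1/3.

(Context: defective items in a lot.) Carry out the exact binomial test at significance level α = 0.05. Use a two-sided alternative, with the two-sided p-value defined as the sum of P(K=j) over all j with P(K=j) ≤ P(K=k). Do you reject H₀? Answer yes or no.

reject H₀: no

Exact binomial: n=23, k=10, p₀=1/3=0.3333
P(X=j) = C(n,j)·p₀^j·(1−p₀)^(n−j); p = Σ P(X=j) over j with P(X=j) ≤ P(X=10)
p-value (two-sided) = 0.37591
At α=0.05: p ≥ α → fail to reject H₀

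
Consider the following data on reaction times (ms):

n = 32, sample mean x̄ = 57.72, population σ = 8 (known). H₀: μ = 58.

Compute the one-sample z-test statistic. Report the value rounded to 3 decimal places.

SE = σ/√n = 8/√32 = 1.4142
z = (x̄−μ₀)/SE = (57.72−58)/1.4142 = -0.1980

test statistic = -0.198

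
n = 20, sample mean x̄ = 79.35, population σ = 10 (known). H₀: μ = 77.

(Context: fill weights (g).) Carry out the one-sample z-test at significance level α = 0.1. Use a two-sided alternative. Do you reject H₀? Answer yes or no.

reject H₀: no

SE = σ/√n = 10/√20 = 2.2361
z = (x̄−μ₀)/SE = (79.35−77)/2.2361 = 1.0510
p-value (two-sided) = 0.29328
At α=0.1: p ≥ α → fail to reject H₀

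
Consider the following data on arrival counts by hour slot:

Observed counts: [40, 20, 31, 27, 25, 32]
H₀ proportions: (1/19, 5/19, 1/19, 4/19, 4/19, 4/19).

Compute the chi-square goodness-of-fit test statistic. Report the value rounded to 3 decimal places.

n = 175; E_i = n·p_i = [9.21, 46.05, 9.21, 36.84, 36.84, 36.84]
χ² = (40−9.21)²/9.21 + (20−46.05)²/46.05 + (31−9.21)²/9.21 + (27−36.84)²/36.84 + (25−36.84)²/36.84 + (32−36.84)²/36.84 = 176.2829
df = 5

test statistic = 176.283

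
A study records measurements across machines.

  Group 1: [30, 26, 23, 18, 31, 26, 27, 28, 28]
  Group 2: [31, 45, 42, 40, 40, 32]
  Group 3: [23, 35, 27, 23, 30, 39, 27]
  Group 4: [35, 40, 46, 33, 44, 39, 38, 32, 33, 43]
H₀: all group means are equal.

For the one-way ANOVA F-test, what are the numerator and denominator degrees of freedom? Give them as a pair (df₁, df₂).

degrees of freedom = [3, 28]

k = 4 groups, N = 32 total
df = (k−1, N−k) = (4−1, 32−4) = (3, 28)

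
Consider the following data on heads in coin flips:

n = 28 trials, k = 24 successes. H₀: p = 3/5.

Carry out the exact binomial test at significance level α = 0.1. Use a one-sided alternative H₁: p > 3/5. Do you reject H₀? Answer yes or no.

Exact binomial: n=28, k=24, p₀=3/5=0.6000
P(X≥24) from Σ C(n,i)·p₀^i·(1−p₀)^(n−i)
p-value (one-sided, H₁ greater) = 0.00319
At α=0.1: p < α → reject H₀

reject H₀: yes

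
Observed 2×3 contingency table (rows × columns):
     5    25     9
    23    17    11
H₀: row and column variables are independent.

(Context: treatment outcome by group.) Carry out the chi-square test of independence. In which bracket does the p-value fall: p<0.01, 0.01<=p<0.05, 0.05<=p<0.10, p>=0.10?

Row totals [39, 51], col totals [28, 42, 20], n=90
χ² = (5−12.13)²/12.13 + (25−18.20)²/18.20 + (9−8.67)²/8.67 + (23−15.87)²/15.87 + (17−23.80)²/23.80 + (11−11.33)²/11.33 = 11.9069
df = 2
p-value (upper-tail) = 0.00260
→ bracket: p<0.01

p-value bracket: p<0.01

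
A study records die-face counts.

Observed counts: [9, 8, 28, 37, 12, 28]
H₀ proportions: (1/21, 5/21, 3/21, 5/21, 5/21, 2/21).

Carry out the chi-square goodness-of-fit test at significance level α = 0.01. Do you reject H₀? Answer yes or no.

reject H₀: yes

n = 122; E_i = n·p_i = [5.81, 29.05, 17.43, 29.05, 29.05, 11.62]
χ² = (9−5.81)²/5.81 + (8−29.05)²/29.05 + (28−17.43)²/17.43 + (37−29.05)²/29.05 + (12−29.05)²/29.05 + (28−11.62)²/11.62 = 58.6918
df = 5
p-value (upper-tail) = 0.00000
At α=0.01: p < α → reject H₀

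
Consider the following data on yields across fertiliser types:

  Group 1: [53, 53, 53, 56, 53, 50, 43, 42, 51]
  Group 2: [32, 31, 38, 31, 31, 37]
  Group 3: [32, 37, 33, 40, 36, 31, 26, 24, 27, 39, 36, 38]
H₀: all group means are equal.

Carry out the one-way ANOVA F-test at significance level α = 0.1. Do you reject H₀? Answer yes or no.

Group means [50.44, 33.33, 33.25], grand mean 39.000
SSB = Σnᵢ(x̄ᵢ−x̄)² = 1768.194; SSW = ΣΣ(x−x̄ᵢ)² = 551.806
MSB = 1768.194/2 = 884.0972; MSW = 551.806/24 = 22.9919
F = MSB/MSW = 38.4526
df = (2, 24)
p-value (upper-tail) = 0.00000
At α=0.1: p < α → reject H₀

reject H₀: yes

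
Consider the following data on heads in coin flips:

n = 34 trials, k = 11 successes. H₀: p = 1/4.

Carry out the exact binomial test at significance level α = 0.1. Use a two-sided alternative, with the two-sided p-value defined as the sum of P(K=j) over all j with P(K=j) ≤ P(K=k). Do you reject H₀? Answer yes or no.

Exact binomial: n=34, k=11, p₀=1/4=0.2500
P(X=j) = C(n,j)·p₀^j·(1−p₀)^(n−j); p = Σ P(X=j) over j with P(X=j) ≤ P(X=11)
p-value (two-sided) = 0.32435
At α=0.1: p ≥ α → fail to reject H₀

reject H₀: no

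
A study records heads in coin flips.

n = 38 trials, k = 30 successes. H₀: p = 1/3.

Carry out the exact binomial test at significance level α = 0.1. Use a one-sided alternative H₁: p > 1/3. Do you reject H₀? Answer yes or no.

Exact binomial: n=38, k=30, p₀=1/3=0.3333
P(X≥30) from Σ C(n,i)·p₀^i·(1−p₀)^(n−i)
p-value (one-sided, H₁ greater) = 0.00000
At α=0.1: p < α → reject H₀

reject H₀: yes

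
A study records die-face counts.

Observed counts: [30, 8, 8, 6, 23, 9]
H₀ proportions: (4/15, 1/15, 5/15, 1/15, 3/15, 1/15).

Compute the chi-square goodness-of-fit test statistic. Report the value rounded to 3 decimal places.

test statistic = 22.274

n = 84; E_i = n·p_i = [22.40, 5.60, 28.00, 5.60, 16.80, 5.60]
χ² = (30−22.40)²/22.40 + (8−5.60)²/5.60 + (8−28.00)²/28.00 + (6−5.60)²/5.60 + (23−16.80)²/16.80 + (9−5.60)²/5.60 = 22.2738
df = 5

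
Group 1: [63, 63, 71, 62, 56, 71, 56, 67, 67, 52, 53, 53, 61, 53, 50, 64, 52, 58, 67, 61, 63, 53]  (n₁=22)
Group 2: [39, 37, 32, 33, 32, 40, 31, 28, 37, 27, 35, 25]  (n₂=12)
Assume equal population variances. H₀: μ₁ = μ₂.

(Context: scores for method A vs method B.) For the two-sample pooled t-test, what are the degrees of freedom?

df = n₁ + n₂ − 2 = 22 + 12 − 2 = 32

degrees of freedom = 32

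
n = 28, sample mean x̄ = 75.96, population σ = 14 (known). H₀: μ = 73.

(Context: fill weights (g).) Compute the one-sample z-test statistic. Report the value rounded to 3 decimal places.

test statistic = 1.119

SE = σ/√n = 14/√28 = 2.6458
z = (x̄−μ₀)/SE = (75.96−73)/2.6458 = 1.1188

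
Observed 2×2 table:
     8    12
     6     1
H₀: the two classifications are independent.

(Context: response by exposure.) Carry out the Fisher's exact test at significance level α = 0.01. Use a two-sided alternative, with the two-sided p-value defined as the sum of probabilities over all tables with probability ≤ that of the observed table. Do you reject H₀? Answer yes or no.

Margins: r₁=20, r₂=7, c₁=14, c₂=13, n=27
p_obs = C(20,8)·C(7,6)/C(27,14); sum pmf over tables with pmf ≤ p_obs
p-value (two-sided) = 0.07681
At α=0.01: p ≥ α → fail to reject H₀

reject H₀: no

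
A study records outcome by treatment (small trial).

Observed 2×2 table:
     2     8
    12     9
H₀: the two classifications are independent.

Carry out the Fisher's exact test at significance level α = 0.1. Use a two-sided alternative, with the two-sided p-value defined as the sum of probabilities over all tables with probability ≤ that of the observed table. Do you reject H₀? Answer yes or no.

reject H₀: yes

Margins: r₁=10, r₂=21, c₁=14, c₂=17, n=31
p_obs = C(10,2)·C(21,12)/C(31,14); sum pmf over tables with pmf ≤ p_obs
p-value (two-sided) = 0.06799
At α=0.1: p < α → reject H₀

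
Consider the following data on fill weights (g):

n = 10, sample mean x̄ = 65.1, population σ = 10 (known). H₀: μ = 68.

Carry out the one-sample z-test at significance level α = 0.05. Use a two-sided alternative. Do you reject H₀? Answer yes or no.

SE = σ/√n = 10/√10 = 3.1623
z = (x̄−μ₀)/SE = (65.1−68)/3.1623 = -0.9171
p-value (two-sided) = 0.35911
At α=0.05: p ≥ α → fail to reject H₀

reject H₀: no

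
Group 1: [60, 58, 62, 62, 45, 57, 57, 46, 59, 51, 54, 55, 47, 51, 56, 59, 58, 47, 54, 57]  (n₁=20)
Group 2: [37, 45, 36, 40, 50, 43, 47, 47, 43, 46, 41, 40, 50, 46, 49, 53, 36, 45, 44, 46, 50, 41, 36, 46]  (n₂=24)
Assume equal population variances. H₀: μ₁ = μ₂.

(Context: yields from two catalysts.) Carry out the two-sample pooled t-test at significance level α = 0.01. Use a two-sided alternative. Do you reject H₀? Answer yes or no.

reject H₀: yes

x̄₁=54.750, s₁=5.270, n₁=20
x̄₂=44.042, s₂=4.859, n₂=24
s_p² = [19·5.270² + 23·4.859²]/42 = 25.4931
SE = √(s_p²·(1/20+1/24)) = 1.5287
t = (54.750−44.042)/1.5287 = 7.0050
df = 42
p-value (two-sided) = 0.00000
At α=0.01: p < α → reject H₀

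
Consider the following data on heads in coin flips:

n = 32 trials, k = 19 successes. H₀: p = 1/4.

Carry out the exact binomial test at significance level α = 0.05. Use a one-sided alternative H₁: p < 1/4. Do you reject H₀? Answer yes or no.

reject H₀: no

Exact binomial: n=32, k=19, p₀=1/4=0.2500
P(X≤19) from Σ C(n,i)·p₀^i·(1−p₀)^(n−i)
p-value (one-sided, H₁ less) = 0.99999
At α=0.05: p ≥ α → fail to reject H₀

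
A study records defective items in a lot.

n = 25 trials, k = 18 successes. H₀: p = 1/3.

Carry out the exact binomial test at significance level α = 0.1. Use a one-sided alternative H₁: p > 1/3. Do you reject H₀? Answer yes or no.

Exact binomial: n=25, k=18, p₀=1/3=0.3333
P(X≥18) from Σ C(n,i)·p₀^i·(1−p₀)^(n−i)
p-value (one-sided, H₁ greater) = 0.00009
At α=0.1: p < α → reject H₀

reject H₀: yes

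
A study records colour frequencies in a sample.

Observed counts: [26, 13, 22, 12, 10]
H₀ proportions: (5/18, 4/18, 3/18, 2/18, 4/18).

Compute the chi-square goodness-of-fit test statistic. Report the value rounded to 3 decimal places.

test statistic = 11.507

n = 83; E_i = n·p_i = [23.06, 18.44, 13.83, 9.22, 18.44]
χ² = (26−23.06)²/23.06 + (13−18.44)²/18.44 + (22−13.83)²/13.83 + (12−9.22)²/9.22 + (10−18.44)²/18.44 = 11.5072
df = 4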